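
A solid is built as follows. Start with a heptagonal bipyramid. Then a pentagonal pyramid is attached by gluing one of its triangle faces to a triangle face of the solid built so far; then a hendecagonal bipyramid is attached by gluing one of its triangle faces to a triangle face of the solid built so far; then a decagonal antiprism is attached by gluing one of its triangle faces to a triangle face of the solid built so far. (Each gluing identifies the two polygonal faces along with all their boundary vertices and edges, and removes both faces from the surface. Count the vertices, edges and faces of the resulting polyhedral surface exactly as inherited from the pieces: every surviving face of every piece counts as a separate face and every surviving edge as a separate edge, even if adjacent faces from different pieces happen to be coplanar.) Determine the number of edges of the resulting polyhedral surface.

95

A heptagonal bipyramid: V=9, E=21, F=14.
Attach a pentagonal pyramid (V=6, E=10, F=6) along a 3-gon: merge 3 vertices and 3 edges, delete both glued faces → V=12, E=28, F=18.
Attach a hendecagonal bipyramid (V=13, E=33, F=22) along a 3-gon: merge 3 vertices and 3 edges, delete both glued faces → V=22, E=58, F=38.
Attach a decagonal antiprism (V=20, E=40, F=22) along a 3-gon: merge 3 vertices and 3 edges, delete both glued faces → V=39, E=95, F=58.
Check: V − E + F = 39 − 95 + 58 = 2.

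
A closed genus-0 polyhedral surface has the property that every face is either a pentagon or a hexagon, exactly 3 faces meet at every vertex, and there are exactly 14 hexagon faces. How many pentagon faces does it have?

Let x be the number of pentagons; then F = 14 + x.
Edge–face incidences: 2E = 6·14 + 5·x = 84 + 5x.
Every vertex has degree 3, so 3V = 2E.
Euler: V − E + F = 2 ⇒ (2E)/3 − E + (14 + x) = 2.
Multiply by 6: 2·(2E) − 3·(2E) + 6·(14 + x) = 12, i.e. 84 + 6x − (84 + 5x) = 12.
Collecting terms: x = 12.
Then 2E = 84 + 5·12 = 144, so E = 72, V = 2E/3 = 48, F = 14 + 12 = 26.

12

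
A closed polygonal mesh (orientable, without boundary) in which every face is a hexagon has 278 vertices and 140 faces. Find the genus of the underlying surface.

Every face is a hexagon, so 2E = 6·140 = 840, giving E = 420.
χ = V − E + F = 278 − 420 + 140 = -2.
For a closed orientable surface χ = 2 − 2g, so g = (2 − (-2))/2 = 2.

2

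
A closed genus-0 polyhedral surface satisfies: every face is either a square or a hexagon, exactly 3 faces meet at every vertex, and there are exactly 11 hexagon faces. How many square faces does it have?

6

Let x be the number of squares; then F = 11 + x.
Edge–face incidences: 2E = 6·11 + 4·x = 66 + 4x.
Every vertex has degree 3, so 3V = 2E.
Euler: V − E + F = 2 ⇒ (2E)/3 − E + (11 + x) = 2.
Multiply by 6: 2·(2E) − 3·(2E) + 6·(11 + x) = 12, i.e. 66 + 6x − (66 + 4x) = 12.
Collecting terms: 2x = 12, so x = 6.
Then 2E = 66 + 4·6 = 90, so E = 45, V = 2E/3 = 30, F = 11 + 6 = 17.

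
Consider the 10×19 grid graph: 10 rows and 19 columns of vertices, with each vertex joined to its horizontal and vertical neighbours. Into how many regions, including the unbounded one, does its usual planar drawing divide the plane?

The grid has V = 10·19 = 190 vertices and E = 10·18 + 19·9 = 351 edges.
F = 2 − V + E = 2 − 190 + 351 = 163.

163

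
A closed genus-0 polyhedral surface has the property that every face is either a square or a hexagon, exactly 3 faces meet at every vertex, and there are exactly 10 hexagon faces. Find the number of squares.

Let x be the number of squares; then F = 10 + x.
Edge–face incidences: 2E = 6·10 + 4·x = 60 + 4x.
Every vertex has degree 3, so 3V = 2E.
Euler: V − E + F = 2 ⇒ (2E)/3 − E + (10 + x) = 2.
Multiply by 6: 2·(2E) − 3·(2E) + 6·(10 + x) = 12, i.e. 60 + 6x − (60 + 4x) = 12.
Collecting terms: 2x = 12, so x = 6.
Then 2E = 60 + 4·6 = 84, so E = 42, V = 2E/3 = 28, F = 10 + 6 = 16.

6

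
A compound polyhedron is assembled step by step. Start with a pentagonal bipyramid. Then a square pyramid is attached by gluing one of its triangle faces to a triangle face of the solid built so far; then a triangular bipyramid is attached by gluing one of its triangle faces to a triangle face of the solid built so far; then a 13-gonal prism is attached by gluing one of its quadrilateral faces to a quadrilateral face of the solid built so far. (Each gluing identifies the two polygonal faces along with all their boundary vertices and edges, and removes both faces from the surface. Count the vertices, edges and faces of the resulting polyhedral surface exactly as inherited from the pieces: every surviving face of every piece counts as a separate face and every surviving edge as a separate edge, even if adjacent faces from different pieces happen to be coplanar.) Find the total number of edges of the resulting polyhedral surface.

A pentagonal bipyramid: V=7, E=15, F=10.
Attach a square pyramid (V=5, E=8, F=5) along a 3-gon: merge 3 vertices and 3 edges, delete both glued faces → V=9, E=20, F=13.
Attach a triangular bipyramid (V=5, E=9, F=6) along a 3-gon: merge 3 vertices and 3 edges, delete both glued faces → V=11, E=26, F=17.
Attach a 13-gonal prism (V=26, E=39, F=15) along a 4-gon: merge 4 vertices and 4 edges, delete both glued faces → V=33, E=61, F=30.
Check: V − E + F = 33 − 61 + 30 = 2.

61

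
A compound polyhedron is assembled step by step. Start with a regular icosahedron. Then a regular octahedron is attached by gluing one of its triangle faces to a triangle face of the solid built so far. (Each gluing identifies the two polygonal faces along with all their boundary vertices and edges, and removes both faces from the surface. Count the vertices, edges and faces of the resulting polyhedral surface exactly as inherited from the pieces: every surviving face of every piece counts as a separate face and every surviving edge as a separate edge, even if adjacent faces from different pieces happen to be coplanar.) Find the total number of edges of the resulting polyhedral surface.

39

A regular icosahedron: V=12, E=30, F=20.
Attach a regular octahedron (V=6, E=12, F=8) along a 3-gon: merge 3 vertices and 3 edges, delete both glued faces → V=15, E=39, F=26.
Check: V − E + F = 15 − 39 + 26 = 2.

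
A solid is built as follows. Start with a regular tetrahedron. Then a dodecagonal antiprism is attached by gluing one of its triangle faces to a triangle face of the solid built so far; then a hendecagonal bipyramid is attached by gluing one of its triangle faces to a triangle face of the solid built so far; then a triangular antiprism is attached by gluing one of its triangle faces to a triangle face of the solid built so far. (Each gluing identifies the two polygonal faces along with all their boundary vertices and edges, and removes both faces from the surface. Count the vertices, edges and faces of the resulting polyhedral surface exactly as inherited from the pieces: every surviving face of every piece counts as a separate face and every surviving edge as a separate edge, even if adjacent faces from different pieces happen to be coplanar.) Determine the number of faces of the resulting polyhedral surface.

A regular tetrahedron: V=4, E=6, F=4.
Attach a dodecagonal antiprism (V=24, E=48, F=26) along a 3-gon: merge 3 vertices and 3 edges, delete both glued faces → V=25, E=51, F=28.
Attach a hendecagonal bipyramid (V=13, E=33, F=22) along a 3-gon: merge 3 vertices and 3 edges, delete both glued faces → V=35, E=81, F=48.
Attach a triangular antiprism (V=6, E=12, F=8) along a 3-gon: merge 3 vertices and 3 edges, delete both glued faces → V=38, E=90, F=54.
Check: V − E + F = 38 − 90 + 54 = 2.

54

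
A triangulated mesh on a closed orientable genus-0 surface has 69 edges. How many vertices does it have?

χ = 2 − 2·0 = 2, and every face is a triangle so 3F = 2E.
F = 2E/3 = 46. Then V = 2 + E − F = 2 + 69 − 46 = 25.

25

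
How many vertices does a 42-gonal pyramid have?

43

A pyramid on an n-gon base has one n-gon and n triangles: V = 42 + 1 = 43, E = 2·42 = 84, F = 42 + 1 = 43.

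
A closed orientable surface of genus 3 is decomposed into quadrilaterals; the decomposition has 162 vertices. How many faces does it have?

166

χ = 2 − 2·3 = -4, and every face is a square so 4F = 2E.
V − E + F = -4 with E = 4F/2 gives 162 − (4/2 − 1)·F = -4, so F = 166 and E = 332.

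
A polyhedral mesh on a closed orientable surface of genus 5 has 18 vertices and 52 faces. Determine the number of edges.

78

For a closed orientable surface of genus 5, χ = 2 − 2·5 = -8.
E = V + F − (-8) = 18 + 52 − (-8) = 78.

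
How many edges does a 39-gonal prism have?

117

A prism on an n-gon has two n-gon bases and n rectangular sides: V = 2·39 = 78, E = 3·39 = 117, F = 39 + 2 = 41.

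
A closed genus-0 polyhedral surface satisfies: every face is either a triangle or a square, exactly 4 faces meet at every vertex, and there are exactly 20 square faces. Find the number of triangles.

8

Let x be the number of triangles; then F = 20 + x.
Edge–face incidences: 2E = 4·20 + 3·x = 80 + 3x.
Every vertex has degree 4, so 4V = 2E.
Euler: V − E + F = 2 ⇒ (2E)/4 − E + (20 + x) = 2.
Multiply by 8: 2·(2E) − 4·(2E) + 8·(20 + x) = 16, i.e. 160 + 8x − 2·(80 + 3x) = 16.
Collecting terms: 2x = 16, so x = 8.
Then 2E = 80 + 3·8 = 104, so E = 52, V = 2E/4 = 26, F = 20 + 8 = 28.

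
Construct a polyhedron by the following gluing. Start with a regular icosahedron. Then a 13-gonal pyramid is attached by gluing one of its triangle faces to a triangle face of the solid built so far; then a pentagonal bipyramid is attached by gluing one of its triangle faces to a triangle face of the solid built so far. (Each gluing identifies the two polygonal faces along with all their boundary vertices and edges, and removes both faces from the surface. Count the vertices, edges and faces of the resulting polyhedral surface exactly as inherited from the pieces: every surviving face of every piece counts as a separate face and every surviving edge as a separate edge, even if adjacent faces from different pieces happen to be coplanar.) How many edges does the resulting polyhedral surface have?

65

A regular icosahedron: V=12, E=30, F=20.
Attach a 13-gonal pyramid (V=14, E=26, F=14) along a 3-gon: merge 3 vertices and 3 edges, delete both glued faces → V=23, E=53, F=32.
Attach a pentagonal bipyramid (V=7, E=15, F=10) along a 3-gon: merge 3 vertices and 3 edges, delete both glued faces → V=27, E=65, F=40.
Check: V − E + F = 27 − 65 + 40 = 2.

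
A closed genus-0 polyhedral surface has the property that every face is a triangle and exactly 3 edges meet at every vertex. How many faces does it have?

Each face has 3 edges and each edge borders two faces, so 2E = 3F.
Each vertex has degree 3, so 3V = 2E and hence V = 3F/3.
Euler: V − E + F = 2 ⇒ (3F/3) − (3F/2) + F = 2.
Multiply by 6: (6 − 9 + 6)F = 12, i.e. 3F = 12.
So F = 4, E = 3·4/2 = 6, V = 3·4/3 = 4.

4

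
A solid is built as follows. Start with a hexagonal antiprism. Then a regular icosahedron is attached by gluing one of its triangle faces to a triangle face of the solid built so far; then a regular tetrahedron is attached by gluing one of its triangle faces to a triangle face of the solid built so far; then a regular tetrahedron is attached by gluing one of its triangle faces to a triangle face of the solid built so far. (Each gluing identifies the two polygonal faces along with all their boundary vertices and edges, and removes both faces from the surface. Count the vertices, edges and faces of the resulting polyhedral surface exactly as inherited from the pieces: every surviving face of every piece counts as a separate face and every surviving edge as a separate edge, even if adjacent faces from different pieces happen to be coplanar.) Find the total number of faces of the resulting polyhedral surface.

A hexagonal antiprism: V=12, E=24, F=14.
Attach a regular icosahedron (V=12, E=30, F=20) along a 3-gon: merge 3 vertices and 3 edges, delete both glued faces → V=21, E=51, F=32.
Attach a regular tetrahedron (V=4, E=6, F=4) along a 3-gon: merge 3 vertices and 3 edges, delete both glued faces → V=22, E=54, F=34.
Attach a regular tetrahedron (V=4, E=6, F=4) along a 3-gon: merge 3 vertices and 3 edges, delete both glued faces → V=23, E=57, F=36.
Check: V − E + F = 23 − 57 + 36 = 2.

36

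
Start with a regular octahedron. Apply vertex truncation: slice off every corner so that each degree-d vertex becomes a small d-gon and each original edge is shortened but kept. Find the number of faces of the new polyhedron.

The base solid has V = 6, E = 12, F = 8.
Truncation replaces each original edge-end by a new vertex, so V′ = 2E = 24.
Each original edge survives, and each old vertex of degree d contributes d new edges; summing degrees gives Σd = 2E, so E′ = E + 2E = 3E = 36.
Each original face survives and each original vertex becomes one new face: F′ = F + V = 14.

14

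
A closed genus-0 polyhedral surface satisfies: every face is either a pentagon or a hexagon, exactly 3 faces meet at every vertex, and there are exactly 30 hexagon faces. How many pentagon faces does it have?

12

Let x be the number of pentagons; then F = 30 + x.
Edge–face incidences: 2E = 6·30 + 5·x = 180 + 5x.
Every vertex has degree 3, so 3V = 2E.
Euler: V − E + F = 2 ⇒ (2E)/3 − E + (30 + x) = 2.
Multiply by 6: 2·(2E) − 3·(2E) + 6·(30 + x) = 12, i.e. 180 + 6x − (180 + 5x) = 12.
Collecting terms: x = 12.
Then 2E = 180 + 5·12 = 240, so E = 120, V = 2E/3 = 80, F = 30 + 12 = 42.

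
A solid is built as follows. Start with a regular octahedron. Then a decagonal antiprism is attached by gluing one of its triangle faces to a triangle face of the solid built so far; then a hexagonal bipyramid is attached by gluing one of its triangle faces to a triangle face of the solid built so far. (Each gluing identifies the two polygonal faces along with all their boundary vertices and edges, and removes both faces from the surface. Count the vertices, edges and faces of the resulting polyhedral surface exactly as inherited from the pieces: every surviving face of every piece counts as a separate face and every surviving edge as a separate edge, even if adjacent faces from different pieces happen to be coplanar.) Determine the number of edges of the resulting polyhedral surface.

A regular octahedron: V=6, E=12, F=8.
Attach a decagonal antiprism (V=20, E=40, F=22) along a 3-gon: merge 3 vertices and 3 edges, delete both glued faces → V=23, E=49, F=28.
Attach a hexagonal bipyramid (V=8, E=18, F=12) along a 3-gon: merge 3 vertices and 3 edges, delete both glued faces → V=28, E=64, F=38.
Check: V − E + F = 28 − 64 + 38 = 2.

64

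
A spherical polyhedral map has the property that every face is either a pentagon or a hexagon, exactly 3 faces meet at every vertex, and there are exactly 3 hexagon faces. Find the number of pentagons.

12

Let x be the number of pentagons; then F = 3 + x.
Edge–face incidences: 2E = 6·3 + 5·x = 18 + 5x.
Every vertex has degree 3, so 3V = 2E.
Euler: V − E + F = 2 ⇒ (2E)/3 − E + (3 + x) = 2.
Multiply by 6: 2·(2E) − 3·(2E) + 6·(3 + x) = 12, i.e. 18 + 6x − (18 + 5x) = 12.
Collecting terms: x = 12.
Then 2E = 18 + 5·12 = 78, so E = 39, V = 2E/3 = 26, F = 3 + 12 = 15.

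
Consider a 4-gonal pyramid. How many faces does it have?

A pyramid on an n-gon base has one n-gon and n triangles: V = 4 + 1 = 5, E = 2·4 = 8, F = 4 + 1 = 5.
Check: V − E + F = 5 − 8 + 5 = 2.

5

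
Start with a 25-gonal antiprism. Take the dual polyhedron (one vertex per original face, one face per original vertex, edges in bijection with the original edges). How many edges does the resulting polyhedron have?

100

The base solid has V = 50, E = 100, F = 52.
The dual swaps V and F and preserves E: V′ = F = 52, E′ = E = 100, F′ = V = 50.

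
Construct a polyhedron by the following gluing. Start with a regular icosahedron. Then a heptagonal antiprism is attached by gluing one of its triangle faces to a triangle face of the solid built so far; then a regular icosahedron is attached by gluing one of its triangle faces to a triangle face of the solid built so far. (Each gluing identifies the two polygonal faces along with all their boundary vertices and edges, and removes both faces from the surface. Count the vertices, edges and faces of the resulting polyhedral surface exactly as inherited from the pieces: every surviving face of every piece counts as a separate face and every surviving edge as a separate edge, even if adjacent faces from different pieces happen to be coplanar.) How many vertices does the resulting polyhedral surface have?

A regular icosahedron: V=12, E=30, F=20.
Attach a heptagonal antiprism (V=14, E=28, F=16) along a 3-gon: merge 3 vertices and 3 edges, delete both glued faces → V=23, E=55, F=34.
Attach a regular icosahedron (V=12, E=30, F=20) along a 3-gon: merge 3 vertices and 3 edges, delete both glued faces → V=32, E=82, F=52.
Check: V − E + F = 32 − 82 + 52 = 2.

32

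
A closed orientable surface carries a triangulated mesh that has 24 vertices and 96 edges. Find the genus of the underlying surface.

5

Every face is a triangle and each edge borders two faces, so 3F = 2·96, giving F = 64.
χ = V − E + F = 24 − 96 + 64 = -8.
For a closed orientable surface χ = 2 − 2g, so g = (2 − (-8))/2 = 5.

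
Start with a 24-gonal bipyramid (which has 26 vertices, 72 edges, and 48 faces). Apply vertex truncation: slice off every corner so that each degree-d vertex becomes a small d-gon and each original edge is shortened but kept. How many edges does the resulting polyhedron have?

Truncation replaces each original edge-end by a new vertex, so V′ = 2E = 144.
Each original edge survives, and each old vertex of degree d contributes d new edges; summing degrees gives Σd = 2E, so E′ = E + 2E = 3E = 216.
Each original face survives and each original vertex becomes one new face: F′ = F + V = 74.

216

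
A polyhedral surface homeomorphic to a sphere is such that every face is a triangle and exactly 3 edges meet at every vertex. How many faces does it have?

Each face has 3 edges and each edge borders two faces, so 2E = 3F.
Each vertex has degree 3, so 3V = 2E and hence V = 3F/3.
Euler: V − E + F = 2 ⇒ (3F/3) − (3F/2) + F = 2.
Multiply by 6: (6 − 9 + 6)F = 12, i.e. 3F = 12.
So F = 4, E = 3·4/2 = 6, V = 3·4/3 = 4.

4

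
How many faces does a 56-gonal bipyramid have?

112

A bipyramid over an n-gon has 2n triangular faces and n + 2 vertices: V = 56 + 2 = 58, E = 3·56 = 168, F = 2·56 = 112.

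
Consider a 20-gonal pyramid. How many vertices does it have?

21

A pyramid on an n-gon base has one n-gon and n triangles: V = 20 + 1 = 21, E = 2·20 = 40, F = 20 + 1 = 21.
Check: V − E + F = 21 − 40 + 21 = 2.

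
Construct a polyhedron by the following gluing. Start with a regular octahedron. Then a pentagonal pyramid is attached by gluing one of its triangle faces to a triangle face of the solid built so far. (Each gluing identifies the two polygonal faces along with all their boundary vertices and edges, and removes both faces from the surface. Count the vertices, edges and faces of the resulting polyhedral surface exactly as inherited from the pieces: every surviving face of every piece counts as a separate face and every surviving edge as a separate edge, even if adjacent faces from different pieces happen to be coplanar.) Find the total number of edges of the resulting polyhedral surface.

19

A regular octahedron: V=6, E=12, F=8.
Attach a pentagonal pyramid (V=6, E=10, F=6) along a 3-gon: merge 3 vertices and 3 edges, delete both glued faces → V=9, E=19, F=12.
Check: V − E + F = 9 − 19 + 12 = 2.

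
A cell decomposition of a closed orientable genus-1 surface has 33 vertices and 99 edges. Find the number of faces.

66

For a closed orientable surface of genus 1, χ = 2 − 2·1 = 0.
F = 0 − V + E = 0 − 33 + 99 = 66.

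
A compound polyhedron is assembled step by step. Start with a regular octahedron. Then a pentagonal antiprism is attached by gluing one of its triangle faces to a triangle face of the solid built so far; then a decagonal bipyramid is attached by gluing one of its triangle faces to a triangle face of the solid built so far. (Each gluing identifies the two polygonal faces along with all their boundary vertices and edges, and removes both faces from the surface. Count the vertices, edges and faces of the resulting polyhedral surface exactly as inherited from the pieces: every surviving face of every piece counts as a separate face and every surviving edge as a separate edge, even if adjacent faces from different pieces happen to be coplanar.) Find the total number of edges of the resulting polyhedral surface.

56

A regular octahedron: V=6, E=12, F=8.
Attach a pentagonal antiprism (V=10, E=20, F=12) along a 3-gon: merge 3 vertices and 3 edges, delete both glued faces → V=13, E=29, F=18.
Attach a decagonal bipyramid (V=12, E=30, F=20) along a 3-gon: merge 3 vertices and 3 edges, delete both glued faces → V=22, E=56, F=36.
Check: V − E + F = 22 − 56 + 36 = 2.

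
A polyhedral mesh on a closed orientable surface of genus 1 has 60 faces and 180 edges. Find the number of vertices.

For a closed orientable surface of genus 1, χ = 2 − 2·1 = 0.
V = 0 + E − F = 0 + 180 − 60 = 120.

120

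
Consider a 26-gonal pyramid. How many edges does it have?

52

A pyramid on an n-gon base has one n-gon and n triangles: V = 26 + 1 = 27, E = 2·26 = 52, F = 26 + 1 = 27.
Check: V − E + F = 27 − 52 + 27 = 2.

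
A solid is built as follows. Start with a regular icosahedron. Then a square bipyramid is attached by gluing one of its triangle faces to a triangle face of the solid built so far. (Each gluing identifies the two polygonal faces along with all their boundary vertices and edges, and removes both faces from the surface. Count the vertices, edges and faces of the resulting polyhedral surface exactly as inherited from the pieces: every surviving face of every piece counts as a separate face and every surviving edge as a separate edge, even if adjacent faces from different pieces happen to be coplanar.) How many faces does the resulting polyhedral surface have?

26

A regular icosahedron: V=12, E=30, F=20.
Attach a square bipyramid (V=6, E=12, F=8) along a 3-gon: merge 3 vertices and 3 edges, delete both glued faces → V=15, E=39, F=26.
Check: V − E + F = 15 − 39 + 26 = 2.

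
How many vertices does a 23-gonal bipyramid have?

A bipyramid over an n-gon has 2n triangular faces and n + 2 vertices: V = 23 + 2 = 25, E = 3·23 = 69, F = 2·23 = 46.
Check: V − E + F = 25 − 69 + 46 = 2.

25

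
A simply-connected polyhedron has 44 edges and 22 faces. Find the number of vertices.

24

Here V − E + F = 2.
V = 2 + E − F = 2 + 44 − 22 = 24.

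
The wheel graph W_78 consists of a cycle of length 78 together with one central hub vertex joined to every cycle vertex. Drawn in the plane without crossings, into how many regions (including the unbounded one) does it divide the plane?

79

W_78 has V = 78 + 1 = 79 vertices and E = 2·78 = 156 edges.
By Euler's formula F = 2 − V + E = 2 − 79 + 156 = 79.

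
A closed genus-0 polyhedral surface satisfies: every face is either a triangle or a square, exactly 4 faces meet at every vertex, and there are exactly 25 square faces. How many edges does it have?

Let x be the number of triangles; then F = 25 + x.
Edge–face incidences: 2E = 4·25 + 3·x = 100 + 3x.
Every vertex has degree 4, so 4V = 2E.
Euler: V − E + F = 2 ⇒ (2E)/4 − E + (25 + x) = 2.
Multiply by 8: 2·(2E) − 4·(2E) + 8·(25 + x) = 16, i.e. 200 + 8x − 2·(100 + 3x) = 16.
Collecting terms: 2x = 16, so x = 8.
Then 2E = 100 + 3·8 = 124, so E = 62, V = 2E/4 = 31, F = 25 + 8 = 33.

62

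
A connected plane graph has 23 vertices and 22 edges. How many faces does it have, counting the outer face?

1

Euler's formula for a connected plane graph: V − E + F = 2, so F = 2 − 23 + 22 = 1.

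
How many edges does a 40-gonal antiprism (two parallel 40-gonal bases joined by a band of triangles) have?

160

An antiprism on an n-gon has two n-gon caps and 2n triangles: V = 2·40 = 80, E = 4·40 = 160, F = 2·40 + 2 = 82.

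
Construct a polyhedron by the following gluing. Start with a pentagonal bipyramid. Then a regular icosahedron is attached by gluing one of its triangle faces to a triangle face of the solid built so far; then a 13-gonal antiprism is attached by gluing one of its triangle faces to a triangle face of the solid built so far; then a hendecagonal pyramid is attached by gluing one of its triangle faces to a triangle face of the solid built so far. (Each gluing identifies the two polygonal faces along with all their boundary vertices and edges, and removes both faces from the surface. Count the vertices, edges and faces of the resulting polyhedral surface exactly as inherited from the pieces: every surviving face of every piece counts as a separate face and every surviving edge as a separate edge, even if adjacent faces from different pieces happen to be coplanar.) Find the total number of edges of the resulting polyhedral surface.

A pentagonal bipyramid: V=7, E=15, F=10.
Attach a regular icosahedron (V=12, E=30, F=20) along a 3-gon: merge 3 vertices and 3 edges, delete both glued faces → V=16, E=42, F=28.
Attach a 13-gonal antiprism (V=26, E=52, F=28) along a 3-gon: merge 3 vertices and 3 edges, delete both glued faces → V=39, E=91, F=54.
Attach a hendecagonal pyramid (V=12, E=22, F=12) along a 3-gon: merge 3 vertices and 3 edges, delete both glued faces → V=48, E=110, F=64.
Check: V − E + F = 48 − 110 + 64 = 2.

110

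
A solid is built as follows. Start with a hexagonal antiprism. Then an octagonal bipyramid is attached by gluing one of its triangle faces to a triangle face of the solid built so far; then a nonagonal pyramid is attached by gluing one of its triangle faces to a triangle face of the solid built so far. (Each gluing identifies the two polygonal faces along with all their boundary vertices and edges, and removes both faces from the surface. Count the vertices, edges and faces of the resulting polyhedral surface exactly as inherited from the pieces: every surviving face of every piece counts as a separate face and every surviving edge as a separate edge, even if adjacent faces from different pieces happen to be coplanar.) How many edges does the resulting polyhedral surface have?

A hexagonal antiprism: V=12, E=24, F=14.
Attach an octagonal bipyramid (V=10, E=24, F=16) along a 3-gon: merge 3 vertices and 3 edges, delete both glued faces → V=19, E=45, F=28.
Attach a nonagonal pyramid (V=10, E=18, F=10) along a 3-gon: merge 3 vertices and 3 edges, delete both glued faces → V=26, E=60, F=36.
Check: V − E + F = 26 − 60 + 36 = 2.

60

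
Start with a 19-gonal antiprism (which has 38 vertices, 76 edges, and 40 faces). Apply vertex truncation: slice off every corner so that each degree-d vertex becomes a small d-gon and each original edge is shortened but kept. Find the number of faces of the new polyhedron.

Truncation replaces each original edge-end by a new vertex, so V′ = 2E = 152.
Each original edge survives, and each old vertex of degree d contributes d new edges; summing degrees gives Σd = 2E, so E′ = E + 2E = 3E = 228.
Each original face survives and each original vertex becomes one new face: F′ = F + V = 78.

78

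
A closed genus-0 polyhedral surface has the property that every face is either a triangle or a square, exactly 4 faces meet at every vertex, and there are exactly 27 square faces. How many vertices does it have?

33

Let x be the number of triangles; then F = 27 + x.
Edge–face incidences: 2E = 4·27 + 3·x = 108 + 3x.
Every vertex has degree 4, so 4V = 2E.
Euler: V − E + F = 2 ⇒ (2E)/4 − E + (27 + x) = 2.
Multiply by 8: 2·(2E) − 4·(2E) + 8·(27 + x) = 16, i.e. 216 + 8x − 2·(108 + 3x) = 16.
Collecting terms: 2x = 16, so x = 8.
Then 2E = 108 + 3·8 = 132, so E = 66, V = 2E/4 = 33, F = 27 + 8 = 35.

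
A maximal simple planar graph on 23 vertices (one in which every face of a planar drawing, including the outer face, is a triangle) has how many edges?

In a plane triangulation 3F = 2E and V − E + F = 2, so E = 3V − 6 = 3·23 − 6 = 63.

63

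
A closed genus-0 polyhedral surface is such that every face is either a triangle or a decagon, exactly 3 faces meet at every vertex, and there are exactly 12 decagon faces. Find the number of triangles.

20

Let x be the number of triangles; then F = 12 + x.
Edge–face incidences: 2E = 10·12 + 3·x = 120 + 3x.
Every vertex has degree 3, so 3V = 2E.
Euler: V − E + F = 2 ⇒ (2E)/3 − E + (12 + x) = 2.
Multiply by 6: 2·(2E) − 3·(2E) + 6·(12 + x) = 12, i.e. 72 + 6x − (120 + 3x) = 12.
Collecting terms: 3x − 48 = 12, so 3x = 60, so x = 20.
Then 2E = 120 + 3·20 = 180, so E = 90, V = 2E/3 = 60, F = 12 + 20 = 32.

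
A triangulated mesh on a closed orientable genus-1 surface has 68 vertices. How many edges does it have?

χ = 2 − 2·1 = 0, and every face is a triangle so 3F = 2E.
V − E + F = 0 with E = 3F/2 gives 68 − (3/2 − 1)·F = 0, so F = 136 and E = 204.

204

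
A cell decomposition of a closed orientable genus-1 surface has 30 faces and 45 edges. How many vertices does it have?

15

For a closed orientable surface of genus 1, χ = 2 − 2·1 = 0.
V = 0 + E − F = 0 + 45 − 30 = 15.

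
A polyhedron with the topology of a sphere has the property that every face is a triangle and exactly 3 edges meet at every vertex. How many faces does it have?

4

Each face has 3 edges and each edge borders two faces, so 2E = 3F.
Each vertex has degree 3, so 3V = 2E and hence V = 3F/3.
Euler: V − E + F = 2 ⇒ (3F/3) − (3F/2) + F = 2.
Multiply by 6: (6 − 9 + 6)F = 12, i.e. 3F = 12.
So F = 4, E = 3·4/2 = 6, V = 3·4/3 = 4.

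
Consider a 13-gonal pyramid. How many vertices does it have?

A pyramid on an n-gon base has one n-gon and n triangles: V = 13 + 1 = 14, E = 2·13 = 26, F = 13 + 1 = 14.
Check: V − E + F = 14 − 26 + 14 = 2.

14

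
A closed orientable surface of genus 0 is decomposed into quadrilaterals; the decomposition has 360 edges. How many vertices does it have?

182

χ = 2 − 2·0 = 2, and every face is a square so 4F = 2E.
F = 2E/4 = 180. Then V = 2 + E − F = 2 + 360 − 180 = 182.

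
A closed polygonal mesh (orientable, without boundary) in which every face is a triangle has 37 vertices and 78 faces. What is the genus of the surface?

2

Every face is a triangle, so 2E = 3·78 = 234, giving E = 117.
χ = V − E + F = 37 − 117 + 78 = -2.
For a closed orientable surface χ = 2 − 2g, so g = (2 − (-2))/2 = 2.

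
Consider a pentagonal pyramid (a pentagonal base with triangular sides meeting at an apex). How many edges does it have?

10

A pyramid on an n-gon base has one n-gon and n triangles: V = 5 + 1 = 6, E = 2·5 = 10, F = 5 + 1 = 6.
Check: V − E + F = 6 − 10 + 6 = 2.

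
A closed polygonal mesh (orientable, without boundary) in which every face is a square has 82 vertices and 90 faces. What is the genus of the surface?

Every face is a square, so 2E = 4·90 = 360, giving E = 180.
χ = V − E + F = 82 − 180 + 90 = -8.
For a closed orientable surface χ = 2 − 2g, so g = (2 − (-8))/2 = 5.

5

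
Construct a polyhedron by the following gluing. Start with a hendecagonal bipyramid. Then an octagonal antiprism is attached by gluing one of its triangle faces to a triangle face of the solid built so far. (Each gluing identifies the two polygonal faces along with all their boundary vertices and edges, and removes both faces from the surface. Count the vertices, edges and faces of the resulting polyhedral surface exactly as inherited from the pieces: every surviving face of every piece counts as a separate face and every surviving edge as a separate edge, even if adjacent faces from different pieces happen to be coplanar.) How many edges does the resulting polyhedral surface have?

62

A hendecagonal bipyramid: V=13, E=33, F=22.
Attach an octagonal antiprism (V=16, E=32, F=18) along a 3-gon: merge 3 vertices and 3 edges, delete both glued faces → V=26, E=62, F=38.
Check: V − E + F = 26 − 62 + 38 = 2.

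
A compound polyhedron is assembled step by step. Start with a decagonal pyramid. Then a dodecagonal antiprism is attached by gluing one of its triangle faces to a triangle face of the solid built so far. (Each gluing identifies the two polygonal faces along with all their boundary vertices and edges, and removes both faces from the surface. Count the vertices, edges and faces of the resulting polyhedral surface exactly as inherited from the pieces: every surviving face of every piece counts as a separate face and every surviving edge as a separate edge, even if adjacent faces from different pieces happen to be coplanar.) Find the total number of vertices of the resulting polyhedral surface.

32

A decagonal pyramid: V=11, E=20, F=11.
Attach a dodecagonal antiprism (V=24, E=48, F=26) along a 3-gon: merge 3 vertices and 3 edges, delete both glued faces → V=32, E=65, F=35.
Check: V − E + F = 32 − 65 + 35 = 2.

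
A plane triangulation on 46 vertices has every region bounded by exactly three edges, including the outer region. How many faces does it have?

88

In a plane triangulation 3F = 2E and V − E + F = 2, so F = 2V − 4 = 2·46 − 4 = 88.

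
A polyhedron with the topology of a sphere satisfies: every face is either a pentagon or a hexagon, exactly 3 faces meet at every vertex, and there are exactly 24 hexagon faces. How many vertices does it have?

Let x be the number of pentagons; then F = 24 + x.
Edge–face incidences: 2E = 6·24 + 5·x = 144 + 5x.
Every vertex has degree 3, so 3V = 2E.
Euler: V − E + F = 2 ⇒ (2E)/3 − E + (24 + x) = 2.
Multiply by 6: 2·(2E) − 3·(2E) + 6·(24 + x) = 12, i.e. 144 + 6x − (144 + 5x) = 12.
Collecting terms: x = 12.
Then 2E = 144 + 5·12 = 204, so E = 102, V = 2E/3 = 68, F = 24 + 12 = 36.

68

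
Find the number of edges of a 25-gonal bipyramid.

A bipyramid over an n-gon has 2n triangular faces and n + 2 vertices: V = 25 + 2 = 27, E = 3·25 = 75, F = 2·25 = 50.

75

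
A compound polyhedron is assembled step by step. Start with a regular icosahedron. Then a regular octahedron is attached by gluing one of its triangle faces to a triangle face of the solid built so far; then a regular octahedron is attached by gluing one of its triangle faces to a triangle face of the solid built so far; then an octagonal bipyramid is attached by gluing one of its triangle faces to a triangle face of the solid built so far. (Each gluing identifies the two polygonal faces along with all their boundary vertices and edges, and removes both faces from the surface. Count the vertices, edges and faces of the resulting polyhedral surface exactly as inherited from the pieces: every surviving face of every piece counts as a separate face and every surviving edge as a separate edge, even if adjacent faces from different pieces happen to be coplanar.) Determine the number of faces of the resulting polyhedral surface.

46

A regular icosahedron: V=12, E=30, F=20.
Attach a regular octahedron (V=6, E=12, F=8) along a 3-gon: merge 3 vertices and 3 edges, delete both glued faces → V=15, E=39, F=26.
Attach a regular octahedron (V=6, E=12, F=8) along a 3-gon: merge 3 vertices and 3 edges, delete both glued faces → V=18, E=48, F=32.
Attach an octagonal bipyramid (V=10, E=24, F=16) along a 3-gon: merge 3 vertices and 3 edges, delete both glued faces → V=25, E=69, F=46.
Check: V − E + F = 25 − 69 + 46 = 2.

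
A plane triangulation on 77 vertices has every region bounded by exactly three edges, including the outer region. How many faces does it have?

In a plane triangulation 3F = 2E and V − E + F = 2, so F = 2V − 4 = 2·77 − 4 = 150.

150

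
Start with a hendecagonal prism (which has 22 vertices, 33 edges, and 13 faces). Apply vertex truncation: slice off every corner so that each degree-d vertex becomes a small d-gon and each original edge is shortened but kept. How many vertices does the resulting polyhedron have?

66

Truncation replaces each original edge-end by a new vertex, so V′ = 2E = 66.
Each original edge survives, and each old vertex of degree d contributes d new edges; summing degrees gives Σd = 2E, so E′ = E + 2E = 3E = 99.
Each original face survives and each original vertex becomes one new face: F′ = F + V = 35.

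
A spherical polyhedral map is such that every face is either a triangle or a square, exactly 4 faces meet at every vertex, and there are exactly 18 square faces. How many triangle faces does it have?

8

Let x be the number of triangles; then F = 18 + x.
Edge–face incidences: 2E = 4·18 + 3·x = 72 + 3x.
Every vertex has degree 4, so 4V = 2E.
Euler: V − E + F = 2 ⇒ (2E)/4 − E + (18 + x) = 2.
Multiply by 8: 2·(2E) − 4·(2E) + 8·(18 + x) = 16, i.e. 144 + 8x − 2·(72 + 3x) = 16.
Collecting terms: 2x = 16, so x = 8.
Then 2E = 72 + 3·8 = 96, so E = 48, V = 2E/4 = 24, F = 18 + 8 = 26.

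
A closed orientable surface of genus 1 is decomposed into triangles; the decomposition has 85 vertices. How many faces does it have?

χ = 2 − 2·1 = 0, and every face is a triangle so 3F = 2E.
V − E + F = 0 with E = 3F/2 gives 85 − (3/2 − 1)·F = 0, so F = 170 and E = 255.

170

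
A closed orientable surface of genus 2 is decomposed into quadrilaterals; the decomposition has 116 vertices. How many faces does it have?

χ = 2 − 2·2 = -2, and every face is a square so 4F = 2E.
V − E + F = -2 with E = 4F/2 gives 116 − (4/2 − 1)·F = -2, so F = 118 and E = 236.

118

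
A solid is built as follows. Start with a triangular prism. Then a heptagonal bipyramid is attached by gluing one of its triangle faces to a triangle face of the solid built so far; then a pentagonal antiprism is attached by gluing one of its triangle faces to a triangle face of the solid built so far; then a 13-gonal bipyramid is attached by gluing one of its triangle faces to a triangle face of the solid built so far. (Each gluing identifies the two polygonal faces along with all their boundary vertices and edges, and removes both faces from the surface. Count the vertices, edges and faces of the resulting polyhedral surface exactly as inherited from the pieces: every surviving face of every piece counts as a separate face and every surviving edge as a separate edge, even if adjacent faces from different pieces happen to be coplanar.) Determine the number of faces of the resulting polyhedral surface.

A triangular prism: V=6, E=9, F=5.
Attach a heptagonal bipyramid (V=9, E=21, F=14) along a 3-gon: merge 3 vertices and 3 edges, delete both glued faces → V=12, E=27, F=17.
Attach a pentagonal antiprism (V=10, E=20, F=12) along a 3-gon: merge 3 vertices and 3 edges, delete both glued faces → V=19, E=44, F=27.
Attach a 13-gonal bipyramid (V=15, E=39, F=26) along a 3-gon: merge 3 vertices and 3 edges, delete both glued faces → V=31, E=80, F=51.
Check: V − E + F = 31 − 80 + 51 = 2.

51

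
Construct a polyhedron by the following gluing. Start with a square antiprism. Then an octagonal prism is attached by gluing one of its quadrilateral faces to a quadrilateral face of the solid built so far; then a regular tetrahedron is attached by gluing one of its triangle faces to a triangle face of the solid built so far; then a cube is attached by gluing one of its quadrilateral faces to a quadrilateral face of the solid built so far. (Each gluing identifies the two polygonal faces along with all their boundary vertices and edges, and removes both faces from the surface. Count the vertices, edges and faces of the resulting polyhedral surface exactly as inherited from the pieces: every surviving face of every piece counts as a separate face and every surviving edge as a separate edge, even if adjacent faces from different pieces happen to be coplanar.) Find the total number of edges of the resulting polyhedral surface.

A square antiprism: V=8, E=16, F=10.
Attach an octagonal prism (V=16, E=24, F=10) along a 4-gon: merge 4 vertices and 4 edges, delete both glued faces → V=20, E=36, F=18.
Attach a regular tetrahedron (V=4, E=6, F=4) along a 3-gon: merge 3 vertices and 3 edges, delete both glued faces → V=21, E=39, F=20.
Attach a cube (V=8, E=12, F=6) along a 4-gon: merge 4 vertices and 4 edges, delete both glued faces → V=25, E=47, F=24.
Check: V − E + F = 25 − 47 + 24 = 2.

47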